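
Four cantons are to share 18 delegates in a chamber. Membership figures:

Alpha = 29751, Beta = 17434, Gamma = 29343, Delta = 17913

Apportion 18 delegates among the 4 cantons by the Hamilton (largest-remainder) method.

The standard divisor is 94441/18 ≈ 5246.722.
Standard quotas: Alpha 5.6704, Beta 3.3228, Gamma 5.5926, Delta 3.4141.
Lower quotas: Alpha 5, Beta 3, Gamma 5, Delta 3 (sum 16, leaving 2 seats).
Remainders in descending order: Alpha 0.6704, Gamma 0.5926, Delta 0.4141, Beta 0.3228.
The surplus seats go to Alpha, Gamma.

Alpha=6; Beta=3; Gamma=6; Delta=3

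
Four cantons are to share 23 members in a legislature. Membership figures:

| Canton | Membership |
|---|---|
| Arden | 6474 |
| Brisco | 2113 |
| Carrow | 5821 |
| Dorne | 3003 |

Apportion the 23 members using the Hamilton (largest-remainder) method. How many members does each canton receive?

Arden 8, Brisco 3, Carrow 8, Dorne 4

The standard divisor is 17411/23 = 757.
Standard quotas: Arden 8.5522, Brisco 2.7913, Carrow 7.6896, Dorne 3.9670.
Lower quotas: Arden 8, Brisco 2, Carrow 7, Dorne 3 (sum 20, leaving 3 seats).
Remainders in descending order: Dorne 0.9670, Brisco 0.7913, Carrow 0.6896, Arden 0.5522.
The surplus seats go to Dorne, Brisco, Carrow.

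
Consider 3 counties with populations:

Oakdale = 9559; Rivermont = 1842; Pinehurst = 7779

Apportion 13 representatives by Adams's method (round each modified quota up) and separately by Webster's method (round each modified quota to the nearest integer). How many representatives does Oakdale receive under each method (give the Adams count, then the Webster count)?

Adams: Oakdale 6, Rivermont 2, Pinehurst 5.
Webster: Oakdale 7, Rivermont 1, Pinehurst 5.
Oakdale gets 6 under Adams and 7 under Webster.

6 and 7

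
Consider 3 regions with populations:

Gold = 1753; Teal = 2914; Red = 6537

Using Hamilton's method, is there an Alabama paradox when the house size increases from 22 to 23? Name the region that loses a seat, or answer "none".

At 22 seats: Gold 3, Teal 6, Red 13.
At 23 seats: Gold 4, Teal 6, Red 13.
No region's allocation decreased.

none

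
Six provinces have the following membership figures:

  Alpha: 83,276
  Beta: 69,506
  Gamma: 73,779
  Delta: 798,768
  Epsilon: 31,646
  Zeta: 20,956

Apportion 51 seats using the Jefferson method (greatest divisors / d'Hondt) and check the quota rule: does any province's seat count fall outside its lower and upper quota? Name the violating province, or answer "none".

Delta

Standard quotas: Alpha 3.940, Beta 3.289, Gamma 3.491, Delta 37.792, Epsilon 1.497, Zeta 0.991.
Jefferson allocation: Alpha 4, Beta 3, Gamma 3, Delta 39, Epsilon 1, Zeta 1.
Delta has quota 37.792 (lower 37, upper 38) but receives 39 — outside the quota interval.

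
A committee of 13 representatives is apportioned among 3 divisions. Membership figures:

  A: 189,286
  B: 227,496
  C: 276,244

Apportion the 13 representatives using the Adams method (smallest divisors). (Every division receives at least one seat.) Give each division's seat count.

A 4; B 4; C 5

Standard divisor 693026/13 ≈ 53309.692; standard quotas: A 3.551, B 4.267, C 5.182.
Rounding up gives 4, 5, 6 = 15 seats, so the divisor must be adjusted.
With modified divisor 60000: modified quotas A 3.155, B 3.792, C 4.604.
Rounding up: A 4, B 4, C 5 (total 13).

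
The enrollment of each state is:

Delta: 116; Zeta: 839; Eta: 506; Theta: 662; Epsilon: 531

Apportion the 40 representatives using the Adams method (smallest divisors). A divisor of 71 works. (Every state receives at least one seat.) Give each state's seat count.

With modified divisor 71: modified quotas Delta 1.634, Zeta 11.817, Eta 7.127, Theta 9.324, Epsilon 7.479.
Rounding up: Delta 2, Zeta 12, Eta 8, Theta 10, Epsilon 8 (total 40).

Delta 2; Zeta 12; Eta 8; Theta 10; Epsilon 8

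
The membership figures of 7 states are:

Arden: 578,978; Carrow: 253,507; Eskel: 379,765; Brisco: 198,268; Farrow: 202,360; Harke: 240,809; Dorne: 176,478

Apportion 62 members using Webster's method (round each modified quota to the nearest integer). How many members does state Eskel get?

Standard divisor 2030165/62 ≈ 32744.597; standard quotas: Arden 17.682, Carrow 7.742, Eskel 11.598, Brisco 6.055, Farrow 6.180, Harke 7.354, Dorne 5.390.
Rounding to the nearest integer gives Arden 18, Carrow 8, Eskel 12, Brisco 6, Farrow 6, Harke 7, Dorne 5 — total 62, matching the house size, so no adjustment is needed.
Eskel receives 12.

12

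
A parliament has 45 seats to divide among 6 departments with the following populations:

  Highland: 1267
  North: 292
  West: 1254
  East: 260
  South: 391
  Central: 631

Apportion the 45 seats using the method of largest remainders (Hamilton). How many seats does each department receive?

Highland 14, North 3, West 14, East 3, South 4, Central 7

Total 4095; standard divisor 4095/45 = 91.
Standard quotas: Highland 13.923, North 3.209, West 13.780, East 2.857, South 4.297, Central 6.934.
Lower quotas: Highland 13, North 3, West 13, East 2, South 4, Central 6 (sum 41, leaving 4 seats).
Remainders in descending order: Central 0.934, Highland 0.923, East 0.857, West 0.780, South 0.297, North 0.209.
The surplus seats go to Central, Highland, East, West.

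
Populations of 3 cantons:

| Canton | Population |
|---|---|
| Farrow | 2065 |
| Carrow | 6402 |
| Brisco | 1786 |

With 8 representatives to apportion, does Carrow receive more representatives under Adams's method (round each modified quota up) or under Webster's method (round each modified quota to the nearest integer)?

Webster

Adams: Farrow 2, Carrow 4, Brisco 2.
Webster: Farrow 2, Carrow 5, Brisco 1.
Carrow gets 4 under Adams and 5 under Webster.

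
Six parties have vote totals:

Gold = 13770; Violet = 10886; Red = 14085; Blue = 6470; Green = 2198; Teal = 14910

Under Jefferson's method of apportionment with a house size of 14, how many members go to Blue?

1

Standard divisor 62319/14 ≈ 4451.357; standard quotas: Gold 3.093, Violet 2.446, Red 3.164, Blue 1.453, Green 0.494, Teal 3.350.
Rounding down gives 3, 2, 3, 1, 0, 3 = 12 seats, so the divisor must be adjusted.
With modified divisor 3600: modified quotas Gold 3.825, Violet 3.024, Red 3.913, Blue 1.797, Green 0.611, Teal 4.142.
Rounding down: Gold 3, Violet 3, Red 3, Blue 1, Green 0, Teal 4 (total 14).
Blue receives 1.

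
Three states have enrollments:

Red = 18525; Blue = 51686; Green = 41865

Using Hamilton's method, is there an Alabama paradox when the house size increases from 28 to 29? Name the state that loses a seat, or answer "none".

none

At 28 seats: Red 5, Blue 13, Green 10.
At 29 seats: Red 5, Blue 13, Green 11.
No state's allocation decreased.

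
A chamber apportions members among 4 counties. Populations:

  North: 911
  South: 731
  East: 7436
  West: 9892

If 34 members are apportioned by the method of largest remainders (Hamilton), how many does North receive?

2

Total 18970; standard divisor 18970/34 ≈ 557.941.
Standard quotas: North 1.6328, South 1.3102, East 13.3276, West 17.7295.
Lower quotas: North 1, South 1, East 13, West 17 (sum 32, leaving 2 seats).
Remainders in descending order: West 0.7295, North 0.6328, East 0.3276, South 0.3102.
The surplus seats go to West, North.
North receives 2.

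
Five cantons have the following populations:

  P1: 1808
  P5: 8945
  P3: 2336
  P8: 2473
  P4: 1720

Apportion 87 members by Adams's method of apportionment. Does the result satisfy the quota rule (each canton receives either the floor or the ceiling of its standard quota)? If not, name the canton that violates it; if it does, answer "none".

P5

Standard quotas: P1 9.102, P5 45.030, P3 11.760, P8 12.449, P4 8.659.
Adams allocation: P1 9, P5 44, P3 12, P8 13, P4 9.
P5 has quota 45.030 (lower 45, upper 46) but receives 44 — outside the quota interval.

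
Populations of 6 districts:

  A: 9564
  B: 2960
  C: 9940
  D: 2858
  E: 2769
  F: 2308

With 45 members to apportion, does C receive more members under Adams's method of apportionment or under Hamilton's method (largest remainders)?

Adams: A 14, B 5, C 14, D 4, E 4, F 4.
Hamilton: A 14, B 4, C 15, D 4, E 4, F 4.
C gets 14 under Adams and 15 under Hamilton.

Hamilton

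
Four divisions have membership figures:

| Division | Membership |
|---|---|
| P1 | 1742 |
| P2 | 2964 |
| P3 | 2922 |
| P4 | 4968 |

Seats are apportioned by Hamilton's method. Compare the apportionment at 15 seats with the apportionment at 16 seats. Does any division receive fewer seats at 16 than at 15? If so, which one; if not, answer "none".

At 15 seats: P1 2, P2 4, P3 3, P4 6.
At 16 seats: P1 2, P2 4, P3 4, P4 6.
No division's allocation decreased.

none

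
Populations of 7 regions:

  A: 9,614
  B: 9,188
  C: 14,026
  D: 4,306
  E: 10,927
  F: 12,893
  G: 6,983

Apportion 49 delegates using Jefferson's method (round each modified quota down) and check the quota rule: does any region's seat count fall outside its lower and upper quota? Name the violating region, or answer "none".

none

Standard quotas: A 6.934, B 6.627, C 10.116, D 3.106, E 7.881, F 9.299, G 5.037.
Jefferson allocation: A 7, B 7, C 10, D 3, E 8, F 9, G 5.
Every allocation lies between the lower and upper quota.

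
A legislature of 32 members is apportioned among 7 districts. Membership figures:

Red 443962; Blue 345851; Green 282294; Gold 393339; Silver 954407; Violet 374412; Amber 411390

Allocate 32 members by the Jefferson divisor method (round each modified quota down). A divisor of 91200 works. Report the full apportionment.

Red 4, Blue 3, Green 3, Gold 4, Silver 10, Violet 4, Amber 4

With modified divisor 91200: modified quotas Red 4.868, Blue 3.792, Green 3.095, Gold 4.313, Silver 10.465, Violet 4.105, Amber 4.511.
Rounding down: Red 4, Blue 3, Green 3, Gold 4, Silver 10, Violet 4, Amber 4 (total 32).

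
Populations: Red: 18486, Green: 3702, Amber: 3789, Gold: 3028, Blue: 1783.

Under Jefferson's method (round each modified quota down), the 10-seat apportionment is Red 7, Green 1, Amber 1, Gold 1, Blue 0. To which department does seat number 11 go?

Priority for the next seat is population ÷ (current seats + 1).
Priorities: Red 2310.750, Green 1851.000, Amber 1894.500, Gold 1514.000, Blue 1783.000.
Highest priority: Red.

Red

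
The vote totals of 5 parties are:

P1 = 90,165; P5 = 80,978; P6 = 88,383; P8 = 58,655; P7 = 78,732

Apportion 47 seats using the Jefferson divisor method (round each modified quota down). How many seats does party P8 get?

Standard divisor 396913/47 ≈ 8444.957; standard quotas: P1 10.677, P5 9.589, P6 10.466, P8 6.946, P7 9.323.
Rounding down gives 10, 9, 10, 6, 9 = 44 seats, so the divisor must be adjusted.
With modified divisor 8070: modified quotas P1 11.173, P5 10.034, P6 10.952, P8 7.268, P7 9.756.
Rounding down: P1 11, P5 10, P6 10, P8 7, P7 9 (total 47).
P8 receives 7.

7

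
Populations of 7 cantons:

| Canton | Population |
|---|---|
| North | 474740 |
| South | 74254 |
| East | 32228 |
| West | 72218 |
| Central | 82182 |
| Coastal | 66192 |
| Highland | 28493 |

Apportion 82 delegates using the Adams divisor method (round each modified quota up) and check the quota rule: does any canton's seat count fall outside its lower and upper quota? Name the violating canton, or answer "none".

Standard quotas: North 46.885, South 7.333, East 3.183, West 7.132, Central 8.116, Coastal 6.537, Highland 2.814.
Adams allocation: North 45, South 8, East 4, West 7, Central 8, Coastal 7, Highland 3.
North has quota 46.885 (lower 46, upper 47) but receives 45 — outside the quota interval.

North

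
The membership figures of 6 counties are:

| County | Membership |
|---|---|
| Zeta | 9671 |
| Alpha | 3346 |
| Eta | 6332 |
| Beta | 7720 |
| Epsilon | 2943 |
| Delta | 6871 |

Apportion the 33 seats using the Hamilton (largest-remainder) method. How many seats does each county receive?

Zeta: 9; Alpha: 3; Eta: 6; Beta: 7; Epsilon: 2; Delta: 6

Total 36883; standard divisor 36883/33 ≈ 1117.667.
Standard quotas: Zeta 8.6528, Alpha 2.9937, Eta 5.6654, Beta 6.9072, Epsilon 2.6332, Delta 6.1476.
Lower quotas: Zeta 8, Alpha 2, Eta 5, Beta 6, Epsilon 2, Delta 6 (sum 29, leaving 4 seats).
Remainders in descending order: Alpha 0.9937, Beta 0.9072, Eta 0.6654, Zeta 0.6528, Epsilon 0.6332, Delta 0.1476.
Largest remainders: Alpha, Beta, Eta, Zeta receive the extra seats.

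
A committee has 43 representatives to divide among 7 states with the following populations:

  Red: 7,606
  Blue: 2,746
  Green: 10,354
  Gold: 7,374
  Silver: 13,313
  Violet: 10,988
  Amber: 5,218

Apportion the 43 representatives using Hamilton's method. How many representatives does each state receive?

Total 57599; standard divisor 57599/43 ≈ 1339.512.
Standard quotas: Red 5.6782, Blue 2.0500, Green 7.7297, Gold 5.5050, Silver 9.9387, Violet 8.2030, Amber 3.8954.
Lower quotas: Red 5, Blue 2, Green 7, Gold 5, Silver 9, Violet 8, Amber 3 (sum 39, leaving 4 seats).
Remainders in descending order: Silver 0.9387, Amber 0.8954, Green 0.7297, Red 0.6782, Gold 0.5050, Violet 0.2030, Blue 0.0500.
The surplus seats go to Silver, Amber, Green, Red.

Red: 6, Blue: 2, Green: 8, Gold: 5, Silver: 10, Violet: 8, Amber: 4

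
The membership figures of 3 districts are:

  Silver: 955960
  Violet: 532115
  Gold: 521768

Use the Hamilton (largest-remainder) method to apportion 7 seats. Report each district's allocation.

Silver: 3, Violet: 2, Gold: 2

Total 2009843; standard divisor 2009843/7 ≈ 287120.429.
Standard quotas: Silver 3.3295, Violet 1.8533, Gold 1.8172.
Lower quotas: Silver 3, Violet 1, Gold 1 (sum 5, leaving 2 seats).
Remainders in descending order: Violet 0.8533, Gold 0.8172, Silver 0.3295.
The surplus seats go to Violet, Gold.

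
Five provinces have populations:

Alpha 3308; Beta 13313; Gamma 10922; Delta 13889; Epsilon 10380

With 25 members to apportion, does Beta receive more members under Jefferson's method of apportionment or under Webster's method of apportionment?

Jefferson: Alpha 1, Beta 7, Gamma 5, Delta 7, Epsilon 5.
Webster: Alpha 2, Beta 6, Gamma 5, Delta 7, Epsilon 5.
Beta gets 7 under Jefferson and 6 under Webster.

Jefferson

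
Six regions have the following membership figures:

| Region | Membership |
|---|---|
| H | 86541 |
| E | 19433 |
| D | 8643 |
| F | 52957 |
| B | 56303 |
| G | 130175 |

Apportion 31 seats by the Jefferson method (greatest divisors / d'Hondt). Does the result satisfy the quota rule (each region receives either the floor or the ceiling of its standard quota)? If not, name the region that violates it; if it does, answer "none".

none

Standard quotas: H 7.577, E 1.702, D 0.757, F 4.637, B 4.930, G 11.398.
Jefferson allocation: H 8, E 1, D 0, F 5, B 5, G 12.
Every allocation lies between the lower and upper quota.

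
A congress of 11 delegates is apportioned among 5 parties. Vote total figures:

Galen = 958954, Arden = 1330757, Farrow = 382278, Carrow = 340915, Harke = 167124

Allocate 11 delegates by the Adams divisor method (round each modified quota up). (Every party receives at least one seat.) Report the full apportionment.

Galen: 3, Arden: 4, Farrow: 2, Carrow: 1, Harke: 1

Standard divisor 3180028/11 ≈ 289093.455; standard quotas: Galen 3.317, Arden 4.603, Farrow 1.322, Carrow 1.179, Harke 0.578.
Rounding up gives 4, 5, 2, 2, 1 = 14 seats, so the divisor must be adjusted.
With modified divisor 361600: modified quotas Galen 2.652, Arden 3.680, Farrow 1.057, Carrow 0.943, Harke 0.462.
Rounding up: Galen 3, Arden 4, Farrow 2, Carrow 1, Harke 1 (total 11).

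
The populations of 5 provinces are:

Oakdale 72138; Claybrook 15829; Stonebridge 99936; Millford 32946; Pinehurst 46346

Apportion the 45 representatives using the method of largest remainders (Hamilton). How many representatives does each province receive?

Oakdale=12; Claybrook=3; Stonebridge=17; Millford=5; Pinehurst=8

The standard divisor is 267195/45 ≈ 5937.667.
Standard quotas: Oakdale 12.1492, Claybrook 2.6659, Stonebridge 16.8309, Millford 5.5486, Pinehurst 7.8054.
Lower quotas: Oakdale 12, Claybrook 2, Stonebridge 16, Millford 5, Pinehurst 7 (sum 42, leaving 3 seats).
Remainders in descending order: Stonebridge 0.8309, Pinehurst 0.8054, Claybrook 0.6659, Millford 0.5486, Oakdale 0.1492.
Largest remainders: Stonebridge, Pinehurst, Claybrook receive the extra seats.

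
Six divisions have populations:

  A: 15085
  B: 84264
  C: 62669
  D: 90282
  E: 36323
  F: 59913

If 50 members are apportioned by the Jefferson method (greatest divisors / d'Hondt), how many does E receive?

5

Standard divisor 348536/50 ≈ 6970.72; standard quotas: A 2.164, B 12.088, C 8.990, D 12.952, E 5.211, F 8.595.
Rounding down gives 2, 12, 8, 12, 5, 8 = 47 seats, so the divisor must be adjusted.
With modified divisor 6600: modified quotas A 2.286, B 12.767, C 9.495, D 13.679, E 5.503, F 9.078.
Rounding down: A 2, B 12, C 9, D 13, E 5, F 9 (total 50).
E receives 5.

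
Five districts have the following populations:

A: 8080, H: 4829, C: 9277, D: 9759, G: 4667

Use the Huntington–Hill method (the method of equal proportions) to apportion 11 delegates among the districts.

With divisor 3357: modified quotas A 2.407, H 1.438, C 2.763, D 2.907, G 1.390.
Geometric-mean thresholds: A √(2·3)=2.449, H √(1·2)=1.414, C √(2·3)=2.449, D √(2·3)=2.449, G √(1·2)=1.414.
Each quota rounded against its threshold gives A 2, H 2, C 3, D 3, G 1 (total 11).

A 2; H 2; C 3; D 3; G 1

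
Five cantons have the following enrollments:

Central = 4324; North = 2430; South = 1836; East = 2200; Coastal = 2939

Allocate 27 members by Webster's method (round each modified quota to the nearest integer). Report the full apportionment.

Central: 8, North: 5, South: 4, East: 4, Coastal: 6

Standard divisor 13729/27 ≈ 508.481; standard quotas: Central 8.504, North 4.779, South 3.611, East 4.327, Coastal 5.780.
Rounding to the nearest integer gives 9, 5, 4, 4, 6 = 28 seats, so the divisor must be adjusted.
With modified divisor 520: modified quotas Central 8.315, North 4.673, South 3.531, East 4.231, Coastal 5.652.
Rounding to the nearest integer: Central 8, North 5, South 4, East 4, Coastal 6 (total 27).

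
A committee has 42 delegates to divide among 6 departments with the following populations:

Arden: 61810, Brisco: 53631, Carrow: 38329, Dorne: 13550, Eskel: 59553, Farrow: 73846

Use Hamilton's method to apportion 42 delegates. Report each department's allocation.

Arden: 9, Brisco: 8, Carrow: 5, Dorne: 2, Eskel: 8, Farrow: 10

The standard divisor is 300719/42 ≈ 7159.976.
Standard quotas: Arden 8.6327, Brisco 7.4904, Carrow 5.3532, Dorne 1.8925, Eskel 8.3175, Farrow 10.3137.
Lower quotas: Arden 8, Brisco 7, Carrow 5, Dorne 1, Eskel 8, Farrow 10 (sum 39, leaving 3 seats).
Remainders in descending order: Dorne 0.8925, Arden 0.6327, Brisco 0.4904, Carrow 0.3532, Eskel 0.3175, Farrow 0.3137.
Largest remainders: Dorne, Arden, Brisco receive the extra seats.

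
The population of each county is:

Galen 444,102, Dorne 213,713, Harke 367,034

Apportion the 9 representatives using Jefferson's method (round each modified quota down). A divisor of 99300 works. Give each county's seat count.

With modified divisor 99300: modified quotas Galen 4.472, Dorne 2.152, Harke 3.696.
Rounding down: Galen 4, Dorne 2, Harke 3 (total 9).

Galen=4, Dorne=2, Harke=3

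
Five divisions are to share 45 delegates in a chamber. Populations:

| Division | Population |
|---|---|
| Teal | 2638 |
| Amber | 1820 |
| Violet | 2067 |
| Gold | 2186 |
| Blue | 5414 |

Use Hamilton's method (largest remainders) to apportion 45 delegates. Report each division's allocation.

The standard divisor is 14125/45 ≈ 313.889.
Standard quotas: Teal 8.4042, Amber 5.7982, Violet 6.5851, Gold 6.9642, Blue 17.2481.
Lower quotas: Teal 8, Amber 5, Violet 6, Gold 6, Blue 17 (sum 42, leaving 3 seats).
Remainders in descending order: Gold 0.9642, Amber 0.7982, Violet 0.5851, Teal 0.4042, Blue 0.2481.
Largest remainders: Gold, Amber, Violet receive the extra seats.

Teal 8, Amber 6, Violet 7, Gold 7, Blue 17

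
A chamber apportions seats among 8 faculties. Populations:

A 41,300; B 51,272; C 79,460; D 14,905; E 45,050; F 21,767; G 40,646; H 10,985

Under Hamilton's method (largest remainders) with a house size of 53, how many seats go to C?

14

The standard divisor is 305385/53 ≈ 5761.981.
Standard quotas: A 7.1677, B 8.8983, C 13.7904, D 2.5868, E 7.8185, F 3.7777, G 7.0542, H 1.9065.
Lower quotas: A 7, B 8, C 13, D 2, E 7, F 3, G 7, H 1 (sum 48, leaving 5 seats).
Remainders in descending order: H 0.9065, B 0.8983, E 0.8185, C 0.7904, F 0.7777, D 0.5868, A 0.1677, G 0.0542.
Largest remainders: H, B, E, C, F receive the extra seats.
C receives 14.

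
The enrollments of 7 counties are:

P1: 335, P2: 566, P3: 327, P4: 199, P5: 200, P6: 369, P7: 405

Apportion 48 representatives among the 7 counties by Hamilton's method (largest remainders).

P1=7, P2=11, P3=7, P4=4, P5=4, P6=7, P7=8

The standard divisor is 2401/48 ≈ 50.021.
Standard quotas: P1 6.697, P2 11.315, P3 6.537, P4 3.978, P5 3.998, P6 7.377, P7 8.097.
Lower quotas: P1 6, P2 11, P3 6, P4 3, P5 3, P6 7, P7 8 (sum 44, leaving 4 seats).
Remainders in descending order: P5 0.998, P4 0.978, P1 0.697, P3 0.537, P6 0.377, P2 0.315, P7 0.097.
Largest remainders: P5, P4, P1, P3 receive the extra seats.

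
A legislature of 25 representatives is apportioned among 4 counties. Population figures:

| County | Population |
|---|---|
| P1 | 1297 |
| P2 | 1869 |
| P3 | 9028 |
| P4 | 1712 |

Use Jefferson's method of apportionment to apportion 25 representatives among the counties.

Standard divisor 13906/25 ≈ 556.24; standard quotas: P1 2.332, P2 3.360, P3 16.230, P4 3.078.
Rounding down gives 2, 3, 16, 3 = 24 seats, so the divisor must be adjusted.
With modified divisor 520: modified quotas P1 2.494, P2 3.594, P3 17.362, P4 3.292.
Rounding down: P1 2, P2 3, P3 17, P4 3 (total 25).

P1 2; P2 3; P3 17; P4 3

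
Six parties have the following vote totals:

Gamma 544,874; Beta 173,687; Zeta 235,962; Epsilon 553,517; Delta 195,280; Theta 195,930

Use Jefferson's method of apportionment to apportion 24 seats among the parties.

Gamma 7, Beta 2, Zeta 3, Epsilon 8, Delta 2, Theta 2

Standard divisor 1899250/24 ≈ 79135.417; standard quotas: Gamma 6.885, Beta 2.195, Zeta 2.982, Epsilon 6.995, Delta 2.468, Theta 2.476.
Rounding down gives 6, 2, 2, 6, 2, 2 = 20 seats, so the divisor must be adjusted.
With modified divisor 68600: modified quotas Gamma 7.943, Beta 2.532, Zeta 3.440, Epsilon 8.069, Delta 2.847, Theta 2.856.
Rounding down: Gamma 7, Beta 2, Zeta 3, Epsilon 8, Delta 2, Theta 2 (total 24).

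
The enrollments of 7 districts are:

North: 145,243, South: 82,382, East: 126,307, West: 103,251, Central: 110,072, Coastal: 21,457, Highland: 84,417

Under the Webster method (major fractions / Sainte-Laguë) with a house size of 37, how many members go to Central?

Standard divisor 673129/37 ≈ 18192.676; standard quotas: North 7.984, South 4.528, East 6.943, West 5.675, Central 6.050, Coastal 1.179, Highland 4.640.
Rounding to the nearest integer gives 8, 5, 7, 6, 6, 1, 5 = 38 seats, so the divisor must be adjusted.
With modified divisor 18500: modified quotas North 7.851, South 4.453, East 6.827, West 5.581, Central 5.950, Coastal 1.160, Highland 4.563.
Rounding to the nearest integer: North 8, South 4, East 7, West 6, Central 6, Coastal 1, Highland 5 (total 37).
Central receives 6.

6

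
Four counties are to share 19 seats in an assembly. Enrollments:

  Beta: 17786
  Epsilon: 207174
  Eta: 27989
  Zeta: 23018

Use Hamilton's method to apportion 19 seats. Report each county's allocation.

Beta=1, Epsilon=14, Eta=2, Zeta=2

Total 275967; standard divisor 275967/19 ≈ 14524.579.
Standard quotas: Beta 1.2245, Epsilon 14.2637, Eta 1.9270, Zeta 1.5848.
Lower quotas: Beta 1, Epsilon 14, Eta 1, Zeta 1 (sum 17, leaving 2 seats).
Remainders in descending order: Eta 0.9270, Zeta 0.5848, Epsilon 0.2637, Beta 0.2245.
Largest remainders: Eta, Zeta receive the extra seats.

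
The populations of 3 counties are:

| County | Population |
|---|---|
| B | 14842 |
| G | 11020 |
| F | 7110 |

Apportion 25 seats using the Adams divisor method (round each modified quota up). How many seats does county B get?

11

Standard divisor 32972/25 ≈ 1318.88; standard quotas: B 11.253, G 8.356, F 5.391.
Rounding up gives 12, 9, 6 = 27 seats, so the divisor must be adjusted.
With modified divisor 1400: modified quotas B 10.601, G 7.871, F 5.079.
Rounding up: B 11, G 8, F 6 (total 25).
B receives 11.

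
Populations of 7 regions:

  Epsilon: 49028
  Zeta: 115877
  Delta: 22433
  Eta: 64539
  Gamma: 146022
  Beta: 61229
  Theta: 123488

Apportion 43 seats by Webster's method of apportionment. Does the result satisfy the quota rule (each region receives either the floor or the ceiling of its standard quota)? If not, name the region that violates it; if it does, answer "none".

none

Standard quotas: Epsilon 3.619, Zeta 8.552, Delta 1.656, Eta 4.763, Gamma 10.777, Beta 4.519, Theta 9.114.
Webster allocation: Epsilon 4, Zeta 8, Delta 2, Eta 5, Gamma 11, Beta 4, Theta 9.
Every allocation lies between the lower and upper quota.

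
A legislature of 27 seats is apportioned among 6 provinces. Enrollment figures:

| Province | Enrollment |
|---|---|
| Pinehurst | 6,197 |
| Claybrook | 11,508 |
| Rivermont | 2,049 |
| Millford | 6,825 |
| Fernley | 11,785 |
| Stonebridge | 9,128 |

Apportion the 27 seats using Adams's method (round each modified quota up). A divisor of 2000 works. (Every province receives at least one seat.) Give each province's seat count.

With modified divisor 2000: modified quotas Pinehurst 3.099, Claybrook 5.754, Rivermont 1.024, Millford 3.413, Fernley 5.893, Stonebridge 4.564.
Rounding up: Pinehurst 4, Claybrook 6, Rivermont 2, Millford 4, Fernley 6, Stonebridge 5 (total 27).

Pinehurst 4, Claybrook 6, Rivermont 2, Millford 4, Fernley 6, Stonebridge 5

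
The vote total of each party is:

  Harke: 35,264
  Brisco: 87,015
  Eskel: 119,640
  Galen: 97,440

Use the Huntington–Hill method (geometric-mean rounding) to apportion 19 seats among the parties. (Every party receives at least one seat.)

Harke: 2, Brisco: 5, Eskel: 7, Galen: 5

With divisor 18125: modified quotas Harke 1.946, Brisco 4.801, Eskel 6.601, Galen 5.376.
Geometric-mean thresholds: Harke √(1·2)=1.414, Brisco √(4·5)=4.472, Eskel √(6·7)=6.481, Galen √(5·6)=5.477.
Each quota rounded against its threshold gives Harke 2, Brisco 5, Eskel 7, Galen 5 (total 19).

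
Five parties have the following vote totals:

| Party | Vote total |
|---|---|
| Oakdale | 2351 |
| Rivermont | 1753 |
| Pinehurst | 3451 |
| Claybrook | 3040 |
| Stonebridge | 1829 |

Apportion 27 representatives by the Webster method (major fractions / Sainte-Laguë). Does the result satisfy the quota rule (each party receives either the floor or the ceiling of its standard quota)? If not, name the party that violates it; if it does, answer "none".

none

Standard quotas: Oakdale 5.109, Rivermont 3.810, Pinehurst 7.500, Claybrook 6.607, Stonebridge 3.975.
Webster allocation: Oakdale 5, Rivermont 4, Pinehurst 7, Claybrook 7, Stonebridge 4.
Every allocation lies between the lower and upper quota.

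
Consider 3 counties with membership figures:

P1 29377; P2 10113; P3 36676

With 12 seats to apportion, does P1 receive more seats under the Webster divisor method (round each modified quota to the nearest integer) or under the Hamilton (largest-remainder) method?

Hamilton

Webster: P1 4, P2 2, P3 6.
Hamilton: P1 5, P2 1, P3 6.
P1 gets 4 under Webster and 5 under Hamilton.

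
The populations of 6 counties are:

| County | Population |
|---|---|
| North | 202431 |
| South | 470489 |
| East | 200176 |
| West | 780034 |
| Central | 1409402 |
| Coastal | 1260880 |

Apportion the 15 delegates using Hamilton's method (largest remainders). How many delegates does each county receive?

The standard divisor is 4323412/15 ≈ 288227.467.
Standard quotas: North 0.7023, South 1.6324, East 0.6945, West 2.7063, Central 4.8899, Coastal 4.3746.
Lower quotas: North 0, South 1, East 0, West 2, Central 4, Coastal 4 (sum 11, leaving 4 seats).
Remainders in descending order: Central 0.8899, West 0.7063, North 0.7023, East 0.6945, South 0.6324, Coastal 0.3746.
Largest remainders: Central, West, North, East receive the extra seats.

North=1, South=1, East=1, West=3, Central=5, Coastal=4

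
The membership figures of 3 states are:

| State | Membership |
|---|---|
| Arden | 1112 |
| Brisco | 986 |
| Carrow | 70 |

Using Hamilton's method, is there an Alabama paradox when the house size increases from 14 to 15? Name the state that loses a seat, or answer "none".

Carrow

At 14 seats: Arden 7, Brisco 6, Carrow 1.
At 15 seats: Arden 8, Brisco 7, Carrow 0.
Carrow drops from 1 to 0.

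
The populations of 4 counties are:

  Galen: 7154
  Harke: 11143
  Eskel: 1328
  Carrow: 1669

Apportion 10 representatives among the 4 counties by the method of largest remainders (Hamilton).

Standard divisor: 21294 ÷ 10 ≈ 2129.4.
Standard quotas: Galen 3.3596, Harke 5.2329, Eskel 0.6236, Carrow 0.7838.
Lower quotas: Galen 3, Harke 5, Eskel 0, Carrow 0 (sum 8, leaving 2 seats).
Remainders in descending order: Carrow 0.7838, Eskel 0.6236, Galen 0.3596, Harke 0.2329.
Largest remainders: Carrow, Eskel receive the extra seats.

Galen: 3, Harke: 5, Eskel: 1, Carrow: 1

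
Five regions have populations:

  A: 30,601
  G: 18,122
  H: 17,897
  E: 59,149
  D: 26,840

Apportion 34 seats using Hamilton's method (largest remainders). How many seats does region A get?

7

Total 152609; standard divisor 152609/34 ≈ 4488.5.
Standard quotas: A 6.8176, G 4.0374, H 3.9873, E 13.1779, D 5.9797.
Lower quotas: A 6, G 4, H 3, E 13, D 5 (sum 31, leaving 3 seats).
Remainders in descending order: H 0.9873, D 0.9797, A 0.8176, E 0.1779, G 0.0374.
Largest remainders: H, D, A receive the extra seats.
A receives 7.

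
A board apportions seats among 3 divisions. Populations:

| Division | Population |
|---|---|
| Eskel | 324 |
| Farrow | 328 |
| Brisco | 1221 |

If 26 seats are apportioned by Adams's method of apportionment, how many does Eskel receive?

Standard divisor 1873/26 ≈ 72.038; standard quotas: Eskel 4.498, Farrow 4.553, Brisco 16.949.
Rounding up gives 5, 5, 17 = 27 seats, so the divisor must be adjusted.
With modified divisor 80: modified quotas Eskel 4.050, Farrow 4.100, Brisco 15.262.
Rounding up: Eskel 5, Farrow 5, Brisco 16 (total 26).
Eskel receives 5.

5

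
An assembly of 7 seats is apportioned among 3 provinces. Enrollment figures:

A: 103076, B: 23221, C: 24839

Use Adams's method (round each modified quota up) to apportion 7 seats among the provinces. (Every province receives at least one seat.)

Standard divisor 151136/7 ≈ 21590.857; standard quotas: A 4.774, B 1.076, C 1.150.
Rounding up gives 5, 2, 2 = 9 seats, so the divisor must be adjusted.
With modified divisor 25490: modified quotas A 4.044, B 0.911, C 0.974.
Rounding up: A 5, B 1, C 1 (total 7).

A 5, B 1, C 1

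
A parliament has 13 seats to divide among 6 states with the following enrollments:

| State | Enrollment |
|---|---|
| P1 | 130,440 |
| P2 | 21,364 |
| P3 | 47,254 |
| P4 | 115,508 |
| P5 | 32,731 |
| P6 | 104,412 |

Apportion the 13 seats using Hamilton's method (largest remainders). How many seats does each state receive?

The standard divisor is 451709/13 ≈ 34746.846.
Standard quotas: P1 3.7540, P2 0.6148, P3 1.3600, P4 3.3243, P5 0.9420, P6 3.0049.
Lower quotas: P1 3, P2 0, P3 1, P4 3, P5 0, P6 3 (sum 10, leaving 3 seats).
Remainders in descending order: P5 0.9420, P1 0.7540, P2 0.6148, P3 0.3600, P4 0.3243, P6 0.0049.
Largest remainders: P5, P1, P2 receive the extra seats.

P1 4, P2 1, P3 1, P4 3, P5 1, P6 3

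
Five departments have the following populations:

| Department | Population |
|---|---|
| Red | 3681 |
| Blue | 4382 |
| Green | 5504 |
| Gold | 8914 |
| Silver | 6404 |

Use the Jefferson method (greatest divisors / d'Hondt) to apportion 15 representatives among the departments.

Red=2, Blue=2, Green=3, Gold=5, Silver=3

Standard divisor 28885/15 ≈ 1925.667; standard quotas: Red 1.912, Blue 2.276, Green 2.858, Gold 4.629, Silver 3.326.
Rounding down gives 1, 2, 2, 4, 3 = 12 seats, so the divisor must be adjusted.
With modified divisor 1700: modified quotas Red 2.165, Blue 2.578, Green 3.238, Gold 5.244, Silver 3.767.
Rounding down: Red 2, Blue 2, Green 3, Gold 5, Silver 3 (total 15).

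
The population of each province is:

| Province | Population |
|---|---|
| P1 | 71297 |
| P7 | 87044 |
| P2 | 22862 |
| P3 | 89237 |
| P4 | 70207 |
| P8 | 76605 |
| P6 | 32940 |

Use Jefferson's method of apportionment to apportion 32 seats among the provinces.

P1: 5, P7: 6, P2: 1, P3: 7, P4: 5, P8: 6, P6: 2

Standard divisor 450192/32 ≈ 14068.5; standard quotas: P1 5.068, P7 6.187, P2 1.625, P3 6.343, P4 4.990, P8 5.445, P6 2.341.
Rounding down gives 5, 6, 1, 6, 4, 5, 2 = 29 seats, so the divisor must be adjusted.
With modified divisor 12600: modified quotas P1 5.658, P7 6.908, P2 1.814, P3 7.082, P4 5.572, P8 6.080, P6 2.614.
Rounding down: P1 5, P7 6, P2 1, P3 7, P4 5, P8 6, P6 2 (total 32).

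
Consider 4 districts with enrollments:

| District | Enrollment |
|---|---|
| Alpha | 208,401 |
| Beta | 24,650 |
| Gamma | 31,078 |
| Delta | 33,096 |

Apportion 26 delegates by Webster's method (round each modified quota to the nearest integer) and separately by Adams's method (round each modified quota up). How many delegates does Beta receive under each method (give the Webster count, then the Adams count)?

Webster: Alpha 18, Beta 2, Gamma 3, Delta 3.
Adams: Alpha 17, Beta 3, Gamma 3, Delta 3.
Beta gets 2 under Webster and 3 under Adams.

2 and 3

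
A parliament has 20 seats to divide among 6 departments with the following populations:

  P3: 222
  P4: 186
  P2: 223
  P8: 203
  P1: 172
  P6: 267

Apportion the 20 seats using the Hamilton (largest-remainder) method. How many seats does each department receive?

Total 1273; standard divisor 1273/20 ≈ 63.65.
Standard quotas: P3 3.488, P4 2.922, P2 3.504, P8 3.189, P1 2.702, P6 4.195.
Lower quotas: P3 3, P4 2, P2 3, P8 3, P1 2, P6 4 (sum 17, leaving 3 seats).
Remainders in descending order: P4 0.922, P1 0.702, P2 0.504, P3 0.488, P6 0.195, P8 0.189.
The surplus seats go to P4, P1, P2.

P3=3, P4=3, P2=4, P8=3, P1=3, P6=4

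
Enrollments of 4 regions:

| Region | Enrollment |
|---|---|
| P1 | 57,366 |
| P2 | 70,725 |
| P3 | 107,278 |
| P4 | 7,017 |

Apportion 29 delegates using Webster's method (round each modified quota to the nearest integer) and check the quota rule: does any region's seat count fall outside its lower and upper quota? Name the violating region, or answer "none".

none

Standard quotas: P1 6.863, P2 8.462, P3 12.835, P4 0.840.
Webster allocation: P1 7, P2 8, P3 13, P4 1.
Every allocation lies between the lower and upper quota.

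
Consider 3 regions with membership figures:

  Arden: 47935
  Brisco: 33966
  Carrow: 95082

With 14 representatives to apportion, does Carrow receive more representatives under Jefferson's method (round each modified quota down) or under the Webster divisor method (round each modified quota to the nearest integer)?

Jefferson: Arden 4, Brisco 2, Carrow 8.
Webster: Arden 4, Brisco 3, Carrow 7.
Carrow gets 8 under Jefferson and 7 under Webster.

Jefferson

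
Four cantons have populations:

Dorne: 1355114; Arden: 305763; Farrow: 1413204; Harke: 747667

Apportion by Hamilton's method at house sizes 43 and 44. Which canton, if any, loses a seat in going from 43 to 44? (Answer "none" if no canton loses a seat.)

Arden

At 43 seats: Dorne 15, Arden 4, Farrow 16, Harke 8.
At 44 seats: Dorne 16, Arden 3, Farrow 16, Harke 9.
Arden drops from 4 to 3.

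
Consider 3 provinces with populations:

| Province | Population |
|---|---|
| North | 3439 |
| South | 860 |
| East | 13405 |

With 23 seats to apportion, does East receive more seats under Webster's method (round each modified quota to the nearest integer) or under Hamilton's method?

Webster

Webster: North 4, South 1, East 18.
Hamilton: North 5, South 1, East 17.
East gets 18 under Webster and 17 under Hamilton.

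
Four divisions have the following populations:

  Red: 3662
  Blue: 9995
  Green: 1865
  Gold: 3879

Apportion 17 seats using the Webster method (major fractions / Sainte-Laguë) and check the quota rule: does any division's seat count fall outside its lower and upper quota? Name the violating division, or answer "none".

Standard quotas: Red 3.209, Blue 8.758, Green 1.634, Gold 3.399.
Webster allocation: Red 3, Blue 9, Green 2, Gold 3.
Every allocation lies between the lower and upper quota.

none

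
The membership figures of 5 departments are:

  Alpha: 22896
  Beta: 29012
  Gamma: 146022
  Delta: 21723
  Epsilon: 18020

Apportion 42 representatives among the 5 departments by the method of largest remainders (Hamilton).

Alpha 4; Beta 5; Gamma 26; Delta 4; Epsilon 3

The standard divisor is 237673/42 ≈ 5658.881.
Standard quotas: Alpha 4.0460, Beta 5.1268, Gamma 25.8040, Delta 3.8387, Epsilon 3.1844.
Lower quotas: Alpha 4, Beta 5, Gamma 25, Delta 3, Epsilon 3 (sum 40, leaving 2 seats).
Remainders in descending order: Delta 0.8387, Gamma 0.8040, Epsilon 0.1844, Beta 0.1268, Alpha 0.0460.
The surplus seats go to Delta, Gamma.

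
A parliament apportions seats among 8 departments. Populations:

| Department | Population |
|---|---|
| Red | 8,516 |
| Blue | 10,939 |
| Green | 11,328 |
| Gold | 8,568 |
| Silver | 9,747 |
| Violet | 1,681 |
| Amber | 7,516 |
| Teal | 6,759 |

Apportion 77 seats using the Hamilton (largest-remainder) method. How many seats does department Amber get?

Total 65054; standard divisor 65054/77 ≈ 844.857.
Standard quotas: Red 10.0798, Blue 12.9478, Green 13.4082, Gold 10.1414, Silver 11.5369, Violet 1.9897, Amber 8.8962, Teal 8.0002.
Lower quotas: Red 10, Blue 12, Green 13, Gold 10, Silver 11, Violet 1, Amber 8, Teal 8 (sum 73, leaving 4 seats).
Remainders in descending order: Violet 0.9897, Blue 0.9478, Amber 0.8962, Silver 0.5369, Green 0.4082, Gold 0.1414, Red 0.0798, Teal 0.0002.
Largest remainders: Violet, Blue, Amber, Silver receive the extra seats.
Amber receives 9.

9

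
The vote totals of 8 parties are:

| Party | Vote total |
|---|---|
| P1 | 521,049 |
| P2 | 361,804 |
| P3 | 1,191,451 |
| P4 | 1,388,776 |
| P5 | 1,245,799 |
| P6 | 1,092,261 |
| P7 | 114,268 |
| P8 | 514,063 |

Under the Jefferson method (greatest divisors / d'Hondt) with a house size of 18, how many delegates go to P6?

Standard divisor 6429471/18 ≈ 357192.833; standard quotas: P1 1.459, P2 1.013, P3 3.336, P4 3.888, P5 3.488, P6 3.058, P7 0.320, P8 1.439.
Rounding down gives 1, 1, 3, 3, 3, 3, 0, 1 = 15 seats, so the divisor must be adjusted.
With modified divisor 287800: modified quotas P1 1.810, P2 1.257, P3 4.140, P4 4.825, P5 4.329, P6 3.795, P7 0.397, P8 1.786.
Rounding down: P1 1, P2 1, P3 4, P4 4, P5 4, P6 3, P7 0, P8 1 (total 18).
P6 receives 3.

3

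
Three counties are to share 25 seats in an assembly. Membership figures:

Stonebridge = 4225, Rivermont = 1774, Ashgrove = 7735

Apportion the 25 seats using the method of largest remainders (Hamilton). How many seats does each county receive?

Stonebridge 8, Rivermont 3, Ashgrove 14

Standard divisor: 13734 ÷ 25 ≈ 549.36.
Standard quotas: Stonebridge 7.6908, Rivermont 3.2292, Ashgrove 14.0800.
Lower quotas: Stonebridge 7, Rivermont 3, Ashgrove 14 (sum 24, leaving 1 seat).
Remainders in descending order: Stonebridge 0.6908, Rivermont 0.2292, Ashgrove 0.0800.
The surplus seat goes to Stonebridge.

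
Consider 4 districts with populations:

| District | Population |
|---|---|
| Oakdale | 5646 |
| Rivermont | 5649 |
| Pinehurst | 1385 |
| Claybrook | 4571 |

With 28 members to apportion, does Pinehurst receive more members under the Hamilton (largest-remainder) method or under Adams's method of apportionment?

Hamilton: Oakdale 9, Rivermont 9, Pinehurst 2, Claybrook 8.
Adams: Oakdale 9, Rivermont 9, Pinehurst 3, Claybrook 7.
Pinehurst gets 2 under Hamilton and 3 under Adams.

Adams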